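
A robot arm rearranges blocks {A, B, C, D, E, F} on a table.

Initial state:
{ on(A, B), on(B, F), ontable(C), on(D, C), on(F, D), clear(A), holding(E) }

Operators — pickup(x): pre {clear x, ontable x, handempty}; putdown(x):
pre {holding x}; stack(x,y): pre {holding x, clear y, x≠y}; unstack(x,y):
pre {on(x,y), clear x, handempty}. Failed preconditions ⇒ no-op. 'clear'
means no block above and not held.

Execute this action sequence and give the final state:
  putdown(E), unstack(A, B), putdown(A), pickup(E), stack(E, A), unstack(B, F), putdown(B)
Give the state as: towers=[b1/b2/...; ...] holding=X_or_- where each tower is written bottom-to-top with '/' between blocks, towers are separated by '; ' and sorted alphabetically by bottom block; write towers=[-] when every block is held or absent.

step 1 (putdown(E)): towers=[C/D/F/B/A; E] holding=-
step 2 (unstack(A, B)): towers=[C/D/F/B; E] holding=A
step 3 (putdown(A)): towers=[A; C/D/F/B; E] holding=-
step 4 (pickup(E)): towers=[A; C/D/F/B] holding=E
step 5 (stack(E, A)): towers=[A/E; C/D/F/B] holding=-
step 6 (unstack(B, F)): towers=[A/E; C/D/F] holding=B
step 7 (putdown(B)): towers=[A/E; B; C/D/F] holding=-

towers=[A/E; B; C/D/F] holding=-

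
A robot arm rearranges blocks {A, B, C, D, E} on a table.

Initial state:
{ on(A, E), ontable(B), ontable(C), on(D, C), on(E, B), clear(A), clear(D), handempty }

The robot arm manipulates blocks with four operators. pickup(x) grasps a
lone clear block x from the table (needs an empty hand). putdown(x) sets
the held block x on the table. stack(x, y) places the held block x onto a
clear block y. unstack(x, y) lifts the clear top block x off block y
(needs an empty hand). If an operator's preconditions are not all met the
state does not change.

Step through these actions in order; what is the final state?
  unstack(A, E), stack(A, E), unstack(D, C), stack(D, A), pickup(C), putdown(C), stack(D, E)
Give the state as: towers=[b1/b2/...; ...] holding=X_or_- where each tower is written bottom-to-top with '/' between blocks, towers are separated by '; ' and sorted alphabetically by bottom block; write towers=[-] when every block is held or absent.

step 1 (unstack(A, E)): towers=[B/E; C/D] holding=A
step 2 (stack(A, E)): towers=[B/E/A; C/D] holding=-
step 3 (unstack(D, C)): towers=[B/E/A; C] holding=D
step 4 (stack(D, A)): towers=[B/E/A/D; C] holding=-
step 5 (pickup(C)): towers=[B/E/A/D] holding=C
step 6 (putdown(C)): towers=[B/E/A/D; C] holding=-
step 7 (stack(D, E)) [no-op]: towers=[B/E/A/D; C] holding=-

towers=[B/E/A/D; C] holding=-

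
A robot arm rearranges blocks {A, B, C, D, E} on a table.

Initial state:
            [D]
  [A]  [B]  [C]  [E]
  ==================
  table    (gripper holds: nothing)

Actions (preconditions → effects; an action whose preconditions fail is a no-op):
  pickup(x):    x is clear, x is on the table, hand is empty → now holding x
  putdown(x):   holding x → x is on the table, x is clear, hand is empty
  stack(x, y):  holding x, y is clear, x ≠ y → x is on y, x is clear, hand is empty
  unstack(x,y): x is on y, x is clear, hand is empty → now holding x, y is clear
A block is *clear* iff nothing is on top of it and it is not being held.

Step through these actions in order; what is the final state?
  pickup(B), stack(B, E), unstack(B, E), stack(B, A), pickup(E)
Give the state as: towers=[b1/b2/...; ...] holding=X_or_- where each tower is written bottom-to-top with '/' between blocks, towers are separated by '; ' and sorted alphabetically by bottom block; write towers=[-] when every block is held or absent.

towers=[A/B; C/D] holding=E

step 1 (pickup(B)): towers=[A; C/D; E] holding=B
step 2 (stack(B, E)): towers=[A; C/D; E/B] holding=-
step 3 (unstack(B, E)): towers=[A; C/D; E] holding=B
step 4 (stack(B, A)): towers=[A/B; C/D; E] holding=-
step 5 (pickup(E)): towers=[A/B; C/D] holding=E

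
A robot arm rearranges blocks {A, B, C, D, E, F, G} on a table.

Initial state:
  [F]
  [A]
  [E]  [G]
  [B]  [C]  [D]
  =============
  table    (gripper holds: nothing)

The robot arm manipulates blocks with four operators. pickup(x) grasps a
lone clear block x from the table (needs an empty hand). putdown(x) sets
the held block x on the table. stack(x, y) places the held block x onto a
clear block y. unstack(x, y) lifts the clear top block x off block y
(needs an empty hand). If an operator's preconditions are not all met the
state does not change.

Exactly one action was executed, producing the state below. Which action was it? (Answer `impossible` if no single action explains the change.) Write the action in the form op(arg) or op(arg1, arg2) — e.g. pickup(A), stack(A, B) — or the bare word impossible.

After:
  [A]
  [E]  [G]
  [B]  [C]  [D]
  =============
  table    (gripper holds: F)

unstack(F, A)

target: towers=[B/E/A; C/G; D] holding=F
     unstack(F, A) → towers=[B/E/A; C/G; D] holding=F  ← match
     unstack(G, C) → towers=[B/E/A/F; C; D] holding=G
         pickup(D) → towers=[B/E/A/F; C/G] holding=D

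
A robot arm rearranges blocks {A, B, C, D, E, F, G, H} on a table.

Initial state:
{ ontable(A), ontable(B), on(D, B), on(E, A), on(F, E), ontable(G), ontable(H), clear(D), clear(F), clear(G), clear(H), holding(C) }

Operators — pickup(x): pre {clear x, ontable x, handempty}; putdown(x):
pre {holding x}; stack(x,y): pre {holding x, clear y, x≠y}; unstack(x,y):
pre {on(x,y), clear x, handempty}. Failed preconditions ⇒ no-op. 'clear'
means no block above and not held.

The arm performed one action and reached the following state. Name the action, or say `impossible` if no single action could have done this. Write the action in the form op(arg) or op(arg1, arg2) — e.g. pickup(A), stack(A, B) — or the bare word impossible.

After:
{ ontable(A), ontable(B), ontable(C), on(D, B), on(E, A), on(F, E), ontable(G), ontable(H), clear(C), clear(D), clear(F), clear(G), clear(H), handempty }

putdown(C)

target: towers=[A/E/F; B/D; C; G; H] holding=-
        putdown(C) → towers=[A/E/F; B/D; C; G; H] holding=-  ← match
       stack(C, G) → towers=[A/E/F; B/D; G/C; H] holding=-
       stack(C, H) → towers=[A/E/F; B/D; G; H/C] holding=-
       stack(C, F) → towers=[A/E/F/C; B/D; G; H] holding=-
       stack(C, D) → towers=[A/E/F; B/D/C; G; H] holding=-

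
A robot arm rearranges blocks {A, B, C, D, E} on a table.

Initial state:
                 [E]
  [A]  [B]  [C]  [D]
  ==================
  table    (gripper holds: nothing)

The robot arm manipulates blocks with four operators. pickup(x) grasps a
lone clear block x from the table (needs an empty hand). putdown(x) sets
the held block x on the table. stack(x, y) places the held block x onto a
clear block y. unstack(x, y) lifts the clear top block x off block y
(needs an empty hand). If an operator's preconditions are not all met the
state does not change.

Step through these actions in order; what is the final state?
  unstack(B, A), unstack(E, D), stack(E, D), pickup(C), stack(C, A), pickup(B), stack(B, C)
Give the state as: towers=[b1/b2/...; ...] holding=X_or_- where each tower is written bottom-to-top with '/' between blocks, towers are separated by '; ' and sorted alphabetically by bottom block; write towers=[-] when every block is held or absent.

step 1 (unstack(B, A)) [no-op]: towers=[A; B; C; D/E] holding=-
step 2 (unstack(E, D)): towers=[A; B; C; D] holding=E
step 3 (stack(E, D)): towers=[A; B; C; D/E] holding=-
step 4 (pickup(C)): towers=[A; B; D/E] holding=C
step 5 (stack(C, A)): towers=[A/C; B; D/E] holding=-
step 6 (pickup(B)): towers=[A/C; D/E] holding=B
step 7 (stack(B, C)): towers=[A/C/B; D/E] holding=-

towers=[A/C/B; D/E] holding=-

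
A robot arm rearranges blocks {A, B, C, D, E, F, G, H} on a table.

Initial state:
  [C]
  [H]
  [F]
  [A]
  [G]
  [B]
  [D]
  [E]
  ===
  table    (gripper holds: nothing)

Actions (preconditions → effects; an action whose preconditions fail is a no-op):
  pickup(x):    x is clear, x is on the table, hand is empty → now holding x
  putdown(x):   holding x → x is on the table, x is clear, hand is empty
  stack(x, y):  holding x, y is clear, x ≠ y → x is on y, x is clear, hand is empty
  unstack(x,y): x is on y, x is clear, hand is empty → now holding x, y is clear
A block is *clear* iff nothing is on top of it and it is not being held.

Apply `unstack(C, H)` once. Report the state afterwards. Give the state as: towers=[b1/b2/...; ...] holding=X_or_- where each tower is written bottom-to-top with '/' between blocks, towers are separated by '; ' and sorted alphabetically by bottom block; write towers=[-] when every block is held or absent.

before: towers=[E/D/B/G/A/F/H/C] holding=-
pre[unstack(C, H)]: on(C,H) ok, clear(C) ok, handempty ok
all met → apply unstack(C, H)
after:  towers=[E/D/B/G/A/F/H] holding=C

towers=[E/D/B/G/A/F/H] holding=C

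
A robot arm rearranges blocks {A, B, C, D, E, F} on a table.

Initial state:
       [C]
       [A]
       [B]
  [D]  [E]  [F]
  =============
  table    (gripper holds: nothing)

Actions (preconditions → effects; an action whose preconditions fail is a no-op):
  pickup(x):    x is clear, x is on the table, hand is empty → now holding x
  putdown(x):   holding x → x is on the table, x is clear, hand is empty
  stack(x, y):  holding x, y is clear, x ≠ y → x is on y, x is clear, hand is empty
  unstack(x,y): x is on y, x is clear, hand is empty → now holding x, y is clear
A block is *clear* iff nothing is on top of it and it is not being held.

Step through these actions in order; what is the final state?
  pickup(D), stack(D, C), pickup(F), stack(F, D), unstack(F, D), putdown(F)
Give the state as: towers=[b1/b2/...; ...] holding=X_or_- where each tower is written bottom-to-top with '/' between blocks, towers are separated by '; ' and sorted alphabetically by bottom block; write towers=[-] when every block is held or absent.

towers=[E/B/A/C/D; F] holding=-

step 1 (pickup(D)): towers=[E/B/A/C; F] holding=D
step 2 (stack(D, C)): towers=[E/B/A/C/D; F] holding=-
step 3 (pickup(F)): towers=[E/B/A/C/D] holding=F
step 4 (stack(F, D)): towers=[E/B/A/C/D/F] holding=-
step 5 (unstack(F, D)): towers=[E/B/A/C/D] holding=F
step 6 (putdown(F)): towers=[E/B/A/C/D; F] holding=-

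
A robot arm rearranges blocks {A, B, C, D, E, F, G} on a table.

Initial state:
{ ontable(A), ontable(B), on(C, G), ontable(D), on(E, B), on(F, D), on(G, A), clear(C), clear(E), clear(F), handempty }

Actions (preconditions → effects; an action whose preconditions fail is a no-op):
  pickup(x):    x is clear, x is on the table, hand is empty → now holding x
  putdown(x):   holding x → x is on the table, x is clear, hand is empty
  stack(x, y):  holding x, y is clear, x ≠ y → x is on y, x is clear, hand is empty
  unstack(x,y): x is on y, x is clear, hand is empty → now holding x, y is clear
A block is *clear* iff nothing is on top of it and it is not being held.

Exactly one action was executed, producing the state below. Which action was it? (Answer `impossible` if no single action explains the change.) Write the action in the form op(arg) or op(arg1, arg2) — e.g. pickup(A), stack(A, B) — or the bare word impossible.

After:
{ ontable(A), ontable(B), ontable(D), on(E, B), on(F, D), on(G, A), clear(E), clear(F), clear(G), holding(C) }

target: towers=[A/G; B/E; D/F] holding=C
     unstack(F, D) → towers=[A/G/C; B/E; D] holding=F
     unstack(E, B) → towers=[A/G/C; B; D/F] holding=E
     unstack(C, G) → towers=[A/G; B/E; D/F] holding=C  ← match

unstack(C, G)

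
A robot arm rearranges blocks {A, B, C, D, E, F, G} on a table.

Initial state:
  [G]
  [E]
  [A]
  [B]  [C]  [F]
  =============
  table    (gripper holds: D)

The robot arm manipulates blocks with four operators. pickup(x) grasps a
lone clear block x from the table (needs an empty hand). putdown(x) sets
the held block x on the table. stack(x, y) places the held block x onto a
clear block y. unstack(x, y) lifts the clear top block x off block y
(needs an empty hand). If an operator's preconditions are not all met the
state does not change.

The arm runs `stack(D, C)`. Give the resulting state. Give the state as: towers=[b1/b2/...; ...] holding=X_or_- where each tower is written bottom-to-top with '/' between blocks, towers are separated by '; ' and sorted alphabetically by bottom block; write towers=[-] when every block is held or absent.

before: towers=[B/A/E/G; C; F] holding=D
pre[stack(D, C)]: holding(D) yes, clear(C) yes, D≠C yes
all met → apply stack(D, C)
after:  towers=[B/A/E/G; C/D; F] holding=-

towers=[B/A/E/G; C/D; F] holding=-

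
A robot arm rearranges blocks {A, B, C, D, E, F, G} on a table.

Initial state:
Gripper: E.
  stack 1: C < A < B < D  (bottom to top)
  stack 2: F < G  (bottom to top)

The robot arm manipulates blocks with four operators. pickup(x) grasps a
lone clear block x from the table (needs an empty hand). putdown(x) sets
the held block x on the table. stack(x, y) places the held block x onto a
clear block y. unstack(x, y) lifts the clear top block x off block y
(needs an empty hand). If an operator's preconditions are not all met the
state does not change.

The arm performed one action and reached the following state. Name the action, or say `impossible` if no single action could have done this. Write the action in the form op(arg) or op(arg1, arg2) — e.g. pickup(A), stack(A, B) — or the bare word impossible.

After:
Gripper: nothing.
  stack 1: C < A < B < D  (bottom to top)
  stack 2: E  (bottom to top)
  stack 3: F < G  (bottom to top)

putdown(E)

target: towers=[C/A/B/D; E; F/G] holding=-
        putdown(E) → towers=[C/A/B/D; E; F/G] holding=-  ← match
       stack(E, G) → towers=[C/A/B/D; F/G/E] holding=-
       stack(E, D) → towers=[C/A/B/D/E; F/G] holding=-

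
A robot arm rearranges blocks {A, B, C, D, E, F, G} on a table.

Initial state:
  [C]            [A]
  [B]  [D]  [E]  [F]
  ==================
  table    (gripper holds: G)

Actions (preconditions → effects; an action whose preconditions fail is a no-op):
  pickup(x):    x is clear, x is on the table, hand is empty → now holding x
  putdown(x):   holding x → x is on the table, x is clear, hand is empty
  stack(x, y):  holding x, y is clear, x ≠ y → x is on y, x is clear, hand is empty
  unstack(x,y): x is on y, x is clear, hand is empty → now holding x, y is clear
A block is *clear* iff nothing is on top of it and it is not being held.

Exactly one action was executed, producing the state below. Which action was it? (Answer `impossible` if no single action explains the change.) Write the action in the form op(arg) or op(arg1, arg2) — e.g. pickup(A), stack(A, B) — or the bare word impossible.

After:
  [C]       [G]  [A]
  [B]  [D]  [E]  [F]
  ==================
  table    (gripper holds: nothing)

stack(G, E)

target: towers=[B/C; D; E/G; F/A] holding=-
        putdown(G) → towers=[B/C; D; E; F/A; G] holding=-
       stack(G, D) → towers=[B/C; D/G; E; F/A] holding=-
       stack(G, A) → towers=[B/C; D; E; F/A/G] holding=-
       stack(G, E) → towers=[B/C; D; E/G; F/A] holding=-  ← match
       stack(G, C) → towers=[B/C/G; D; E; F/A] holding=-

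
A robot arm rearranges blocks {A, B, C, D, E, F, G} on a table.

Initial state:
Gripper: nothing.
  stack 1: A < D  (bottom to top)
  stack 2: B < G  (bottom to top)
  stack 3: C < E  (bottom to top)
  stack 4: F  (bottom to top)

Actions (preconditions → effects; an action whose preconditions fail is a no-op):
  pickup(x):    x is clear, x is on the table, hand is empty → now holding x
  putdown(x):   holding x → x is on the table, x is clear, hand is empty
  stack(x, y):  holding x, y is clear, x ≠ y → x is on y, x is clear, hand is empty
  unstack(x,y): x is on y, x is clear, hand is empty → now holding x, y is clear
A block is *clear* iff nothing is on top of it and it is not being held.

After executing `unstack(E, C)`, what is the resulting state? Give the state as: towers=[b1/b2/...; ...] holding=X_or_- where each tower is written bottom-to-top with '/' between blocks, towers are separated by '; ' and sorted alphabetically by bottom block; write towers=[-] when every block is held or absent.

before: towers=[A/D; B/G; C/E; F] holding=-
pre[unstack(E, C)]: on(E,C) yes, clear(E) yes, handempty yes
all met → apply unstack(E, C)
after:  towers=[A/D; B/G; C; F] holding=E

towers=[A/D; B/G; C; F] holding=E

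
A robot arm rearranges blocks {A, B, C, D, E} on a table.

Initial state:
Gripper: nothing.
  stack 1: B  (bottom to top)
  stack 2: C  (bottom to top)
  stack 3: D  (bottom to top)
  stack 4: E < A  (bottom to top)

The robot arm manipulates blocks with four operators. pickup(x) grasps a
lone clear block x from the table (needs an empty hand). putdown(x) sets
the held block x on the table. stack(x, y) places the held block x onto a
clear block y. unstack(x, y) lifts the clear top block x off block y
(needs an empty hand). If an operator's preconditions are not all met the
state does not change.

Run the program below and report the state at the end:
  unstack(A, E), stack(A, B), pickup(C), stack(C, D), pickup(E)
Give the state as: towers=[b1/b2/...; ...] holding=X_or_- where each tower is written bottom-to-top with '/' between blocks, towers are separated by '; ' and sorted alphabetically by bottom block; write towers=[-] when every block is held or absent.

step 1 (unstack(A, E)): towers=[B; C; D; E] holding=A
step 2 (stack(A, B)): towers=[B/A; C; D; E] holding=-
step 3 (pickup(C)): towers=[B/A; D; E] holding=C
step 4 (stack(C, D)): towers=[B/A; D/C; E] holding=-
step 5 (pickup(E)): towers=[B/A; D/C] holding=E

towers=[B/A; D/C] holding=E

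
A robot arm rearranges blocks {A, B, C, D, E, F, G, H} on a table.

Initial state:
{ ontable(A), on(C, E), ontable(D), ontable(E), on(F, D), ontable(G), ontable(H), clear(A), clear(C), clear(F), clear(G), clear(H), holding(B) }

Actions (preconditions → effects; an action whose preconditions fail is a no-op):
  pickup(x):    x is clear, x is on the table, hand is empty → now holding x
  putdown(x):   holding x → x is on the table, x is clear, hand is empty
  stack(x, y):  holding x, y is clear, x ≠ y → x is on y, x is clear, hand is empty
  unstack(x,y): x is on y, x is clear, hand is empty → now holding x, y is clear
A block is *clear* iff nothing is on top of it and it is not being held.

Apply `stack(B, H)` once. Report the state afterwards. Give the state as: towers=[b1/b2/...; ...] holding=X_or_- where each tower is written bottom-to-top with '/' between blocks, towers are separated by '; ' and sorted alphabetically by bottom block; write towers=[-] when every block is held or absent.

towers=[A; D/F; E/C; G; H/B] holding=-

before: towers=[A; D/F; E/C; G; H] holding=B
pre[stack(B, H)]: holding(B) yes, clear(H) yes, B≠H yes
all met → apply stack(B, H)
after:  towers=[A; D/F; E/C; G; H/B] holding=-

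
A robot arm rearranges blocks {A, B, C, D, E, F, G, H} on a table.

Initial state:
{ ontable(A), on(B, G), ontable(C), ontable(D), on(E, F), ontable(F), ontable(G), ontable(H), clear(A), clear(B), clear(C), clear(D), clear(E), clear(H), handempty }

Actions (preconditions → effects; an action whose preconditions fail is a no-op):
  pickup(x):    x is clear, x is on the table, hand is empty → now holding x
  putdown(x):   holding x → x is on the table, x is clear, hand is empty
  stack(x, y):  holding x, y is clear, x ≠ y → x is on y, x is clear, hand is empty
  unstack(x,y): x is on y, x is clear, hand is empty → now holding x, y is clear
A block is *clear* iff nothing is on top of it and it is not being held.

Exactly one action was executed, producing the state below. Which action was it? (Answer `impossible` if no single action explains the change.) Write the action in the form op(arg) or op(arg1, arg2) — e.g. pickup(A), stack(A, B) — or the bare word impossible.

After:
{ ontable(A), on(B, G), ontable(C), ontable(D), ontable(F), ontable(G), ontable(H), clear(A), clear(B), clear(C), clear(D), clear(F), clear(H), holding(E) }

target: towers=[A; C; D; F; G/B; H] holding=E
         pickup(A) → towers=[C; D; F/E; G/B; H] holding=A
     unstack(E, F) → towers=[A; C; D; F; G/B; H] holding=E  ← match
         pickup(H) → towers=[A; C; D; F/E; G/B] holding=H
     unstack(B, G) → towers=[A; C; D; F/E; G; H] holding=B
         pickup(D) → towers=[A; C; F/E; G/B; H] holding=D
         pickup(C) → towers=[A; D; F/E; G/B; H] holding=C

unstack(E, F)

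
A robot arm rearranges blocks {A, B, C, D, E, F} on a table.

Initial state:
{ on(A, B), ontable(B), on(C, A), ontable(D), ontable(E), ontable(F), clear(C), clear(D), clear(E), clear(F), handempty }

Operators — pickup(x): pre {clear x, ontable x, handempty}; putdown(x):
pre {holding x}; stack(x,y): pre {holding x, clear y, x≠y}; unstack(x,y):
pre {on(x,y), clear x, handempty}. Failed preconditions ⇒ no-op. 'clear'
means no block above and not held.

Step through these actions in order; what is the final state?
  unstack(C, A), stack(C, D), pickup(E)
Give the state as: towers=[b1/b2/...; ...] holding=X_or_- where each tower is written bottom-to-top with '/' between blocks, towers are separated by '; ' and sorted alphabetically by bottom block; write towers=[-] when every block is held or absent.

step 1 (unstack(C, A)): towers=[B/A; D; E; F] holding=C
step 2 (stack(C, D)): towers=[B/A; D/C; E; F] holding=-
step 3 (pickup(E)): towers=[B/A; D/C; F] holding=E

towers=[B/A; D/C; F] holding=E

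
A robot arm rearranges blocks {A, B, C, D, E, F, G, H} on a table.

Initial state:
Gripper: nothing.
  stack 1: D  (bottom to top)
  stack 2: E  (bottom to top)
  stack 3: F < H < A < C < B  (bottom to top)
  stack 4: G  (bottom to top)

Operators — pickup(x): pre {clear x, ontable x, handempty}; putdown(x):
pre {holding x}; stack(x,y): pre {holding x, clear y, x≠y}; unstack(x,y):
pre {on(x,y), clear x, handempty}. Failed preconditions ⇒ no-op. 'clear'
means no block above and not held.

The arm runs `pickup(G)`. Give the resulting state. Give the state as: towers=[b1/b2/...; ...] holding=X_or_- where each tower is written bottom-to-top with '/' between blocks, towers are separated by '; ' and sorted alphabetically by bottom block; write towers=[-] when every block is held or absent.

before: towers=[D; E; F/H/A/C/B; G] holding=-
pre[pickup(G)]: clear(G) ✓, ontable(G) ✓, handempty ✓
all met → apply pickup(G)
after:  towers=[D; E; F/H/A/C/B] holding=G

towers=[D; E; F/H/A/C/B] holding=G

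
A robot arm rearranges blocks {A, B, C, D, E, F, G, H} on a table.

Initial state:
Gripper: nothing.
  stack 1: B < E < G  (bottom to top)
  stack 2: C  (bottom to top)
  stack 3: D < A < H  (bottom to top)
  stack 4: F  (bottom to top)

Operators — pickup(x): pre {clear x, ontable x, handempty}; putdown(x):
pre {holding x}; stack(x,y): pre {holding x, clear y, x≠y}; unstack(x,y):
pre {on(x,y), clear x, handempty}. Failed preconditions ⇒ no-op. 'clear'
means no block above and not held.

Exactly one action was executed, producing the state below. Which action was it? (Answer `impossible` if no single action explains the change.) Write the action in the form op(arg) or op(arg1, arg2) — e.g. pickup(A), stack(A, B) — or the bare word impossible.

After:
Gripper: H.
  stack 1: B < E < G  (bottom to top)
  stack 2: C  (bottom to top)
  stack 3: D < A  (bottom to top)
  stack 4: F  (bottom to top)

target: towers=[B/E/G; C; D/A; F] holding=H
     unstack(G, E) → towers=[B/E; C; D/A/H; F] holding=G
     unstack(H, A) → towers=[B/E/G; C; D/A; F] holding=H  ← match
         pickup(F) → towers=[B/E/G; C; D/A/H] holding=F
         pickup(C) → towers=[B/E/G; D/A/H; F] holding=C

unstack(H, A)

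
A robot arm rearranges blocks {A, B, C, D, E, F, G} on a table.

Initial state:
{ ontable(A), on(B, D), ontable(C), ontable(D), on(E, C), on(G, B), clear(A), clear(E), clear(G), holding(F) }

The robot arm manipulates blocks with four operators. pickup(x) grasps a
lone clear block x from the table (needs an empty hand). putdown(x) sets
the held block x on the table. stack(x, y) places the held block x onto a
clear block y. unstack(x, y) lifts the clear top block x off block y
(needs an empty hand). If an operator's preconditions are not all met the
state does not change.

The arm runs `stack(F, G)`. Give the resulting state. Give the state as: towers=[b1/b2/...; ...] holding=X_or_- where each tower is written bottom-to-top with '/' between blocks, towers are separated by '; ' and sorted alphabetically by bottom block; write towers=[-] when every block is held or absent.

before: towers=[A; C/E; D/B/G] holding=F
pre[stack(F, G)]: holding(F) ✓, clear(G) ✓, F≠G ✓
all met → apply stack(F, G)
after:  towers=[A; C/E; D/B/G/F] holding=-

towers=[A; C/E; D/B/G/F] holding=-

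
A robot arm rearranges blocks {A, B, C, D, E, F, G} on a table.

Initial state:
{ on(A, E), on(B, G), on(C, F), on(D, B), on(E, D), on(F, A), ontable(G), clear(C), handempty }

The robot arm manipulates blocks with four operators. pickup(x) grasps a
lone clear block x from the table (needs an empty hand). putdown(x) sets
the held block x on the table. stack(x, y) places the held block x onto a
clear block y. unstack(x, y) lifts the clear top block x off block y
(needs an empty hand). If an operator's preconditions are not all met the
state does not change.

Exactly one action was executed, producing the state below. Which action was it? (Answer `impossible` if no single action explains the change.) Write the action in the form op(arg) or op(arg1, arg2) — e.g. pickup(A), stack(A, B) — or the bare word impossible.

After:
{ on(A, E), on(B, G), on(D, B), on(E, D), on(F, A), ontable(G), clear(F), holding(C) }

target: towers=[G/B/D/E/A/F] holding=C
     unstack(C, F) → towers=[G/B/D/E/A/F] holding=C  ← match

unstack(C, F)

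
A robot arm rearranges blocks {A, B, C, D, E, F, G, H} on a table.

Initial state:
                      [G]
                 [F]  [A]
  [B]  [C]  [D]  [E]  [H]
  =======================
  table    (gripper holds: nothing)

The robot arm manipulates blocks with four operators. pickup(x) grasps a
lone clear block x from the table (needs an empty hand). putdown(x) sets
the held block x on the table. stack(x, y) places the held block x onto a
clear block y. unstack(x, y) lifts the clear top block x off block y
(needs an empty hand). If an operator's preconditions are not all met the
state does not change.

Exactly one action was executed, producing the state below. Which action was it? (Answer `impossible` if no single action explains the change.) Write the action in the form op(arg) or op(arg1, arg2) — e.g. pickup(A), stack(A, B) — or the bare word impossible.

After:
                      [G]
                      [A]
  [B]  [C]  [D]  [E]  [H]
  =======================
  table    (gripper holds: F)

unstack(F, E)

target: towers=[B; C; D; E; H/A/G] holding=F
     unstack(G, A) → towers=[B; C; D; E/F; H/A] holding=G
         pickup(B) → towers=[C; D; E/F; H/A/G] holding=B
     unstack(F, E) → towers=[B; C; D; E; H/A/G] holding=F  ← match
         pickup(D) → towers=[B; C; E/F; H/A/G] holding=D
         pickup(C) → towers=[B; D; E/F; H/A/G] holding=C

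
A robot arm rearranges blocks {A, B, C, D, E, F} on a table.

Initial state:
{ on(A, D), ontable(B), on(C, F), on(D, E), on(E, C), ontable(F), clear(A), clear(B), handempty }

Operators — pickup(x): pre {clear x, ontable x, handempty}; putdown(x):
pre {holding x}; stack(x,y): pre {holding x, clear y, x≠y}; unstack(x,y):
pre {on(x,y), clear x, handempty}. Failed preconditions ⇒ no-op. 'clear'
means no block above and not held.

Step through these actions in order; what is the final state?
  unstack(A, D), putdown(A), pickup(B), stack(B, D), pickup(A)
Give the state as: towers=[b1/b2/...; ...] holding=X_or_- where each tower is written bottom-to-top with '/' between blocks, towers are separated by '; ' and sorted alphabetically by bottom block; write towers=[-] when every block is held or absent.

step 1 (unstack(A, D)): towers=[B; F/C/E/D] holding=A
step 2 (putdown(A)): towers=[A; B; F/C/E/D] holding=-
step 3 (pickup(B)): towers=[A; F/C/E/D] holding=B
step 4 (stack(B, D)): towers=[A; F/C/E/D/B] holding=-
step 5 (pickup(A)): towers=[F/C/E/D/B] holding=A

towers=[F/C/E/D/B] holding=A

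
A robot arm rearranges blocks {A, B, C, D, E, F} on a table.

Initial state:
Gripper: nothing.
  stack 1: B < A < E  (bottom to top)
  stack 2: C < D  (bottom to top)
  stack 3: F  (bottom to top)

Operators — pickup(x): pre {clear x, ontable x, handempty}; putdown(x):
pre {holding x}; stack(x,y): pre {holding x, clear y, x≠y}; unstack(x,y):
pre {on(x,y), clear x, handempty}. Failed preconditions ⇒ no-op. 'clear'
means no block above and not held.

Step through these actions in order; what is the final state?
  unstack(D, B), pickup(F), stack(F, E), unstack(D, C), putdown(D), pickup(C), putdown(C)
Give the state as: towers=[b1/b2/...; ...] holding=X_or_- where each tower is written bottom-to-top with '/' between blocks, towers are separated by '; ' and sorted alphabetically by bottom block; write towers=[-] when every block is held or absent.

towers=[B/A/E/F; C; D] holding=-

step 1 (unstack(D, B)) [no-op]: towers=[B/A/E; C/D; F] holding=-
step 2 (pickup(F)): towers=[B/A/E; C/D] holding=F
step 3 (stack(F, E)): towers=[B/A/E/F; C/D] holding=-
step 4 (unstack(D, C)): towers=[B/A/E/F; C] holding=D
step 5 (putdown(D)): towers=[B/A/E/F; C; D] holding=-
step 6 (pickup(C)): towers=[B/A/E/F; D] holding=C
step 7 (putdown(C)): towers=[B/A/E/F; C; D] holding=-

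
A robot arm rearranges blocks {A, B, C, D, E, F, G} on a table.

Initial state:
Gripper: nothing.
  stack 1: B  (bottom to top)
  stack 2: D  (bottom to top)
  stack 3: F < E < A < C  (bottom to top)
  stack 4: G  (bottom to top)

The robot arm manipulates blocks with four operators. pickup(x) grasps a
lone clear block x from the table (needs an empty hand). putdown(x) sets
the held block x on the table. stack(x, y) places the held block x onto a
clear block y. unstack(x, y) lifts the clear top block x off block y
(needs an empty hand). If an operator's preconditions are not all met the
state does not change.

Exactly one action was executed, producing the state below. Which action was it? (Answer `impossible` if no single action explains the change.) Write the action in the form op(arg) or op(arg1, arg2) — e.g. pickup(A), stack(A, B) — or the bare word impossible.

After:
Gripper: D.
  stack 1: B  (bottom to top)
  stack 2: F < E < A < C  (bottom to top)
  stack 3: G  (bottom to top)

pickup(D)

target: towers=[B; F/E/A/C; G] holding=D
         pickup(B) → towers=[D; F/E/A/C; G] holding=B
         pickup(G) → towers=[B; D; F/E/A/C] holding=G
         pickup(D) → towers=[B; F/E/A/C; G] holding=D  ← match
     unstack(C, A) → towers=[B; D; F/E/A; G] holding=C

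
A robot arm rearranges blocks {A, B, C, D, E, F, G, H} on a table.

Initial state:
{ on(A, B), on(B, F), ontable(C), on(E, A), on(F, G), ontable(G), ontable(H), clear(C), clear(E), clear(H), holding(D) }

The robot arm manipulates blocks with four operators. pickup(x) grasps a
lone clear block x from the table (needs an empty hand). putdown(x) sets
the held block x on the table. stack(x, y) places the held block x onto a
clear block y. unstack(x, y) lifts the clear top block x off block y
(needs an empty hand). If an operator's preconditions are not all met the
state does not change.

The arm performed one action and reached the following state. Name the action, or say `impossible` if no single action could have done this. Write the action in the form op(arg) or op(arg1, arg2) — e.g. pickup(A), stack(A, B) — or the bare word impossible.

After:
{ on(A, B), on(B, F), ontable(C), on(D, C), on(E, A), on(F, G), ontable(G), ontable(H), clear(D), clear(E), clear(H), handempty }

target: towers=[C/D; G/F/B/A/E; H] holding=-
        putdown(D) → towers=[C; D; G/F/B/A/E; H] holding=-
       stack(D, E) → towers=[C; G/F/B/A/E/D; H] holding=-
       stack(D, H) → towers=[C; G/F/B/A/E; H/D] holding=-
       stack(D, C) → towers=[C/D; G/F/B/A/E; H] holding=-  ← match

stack(D, C)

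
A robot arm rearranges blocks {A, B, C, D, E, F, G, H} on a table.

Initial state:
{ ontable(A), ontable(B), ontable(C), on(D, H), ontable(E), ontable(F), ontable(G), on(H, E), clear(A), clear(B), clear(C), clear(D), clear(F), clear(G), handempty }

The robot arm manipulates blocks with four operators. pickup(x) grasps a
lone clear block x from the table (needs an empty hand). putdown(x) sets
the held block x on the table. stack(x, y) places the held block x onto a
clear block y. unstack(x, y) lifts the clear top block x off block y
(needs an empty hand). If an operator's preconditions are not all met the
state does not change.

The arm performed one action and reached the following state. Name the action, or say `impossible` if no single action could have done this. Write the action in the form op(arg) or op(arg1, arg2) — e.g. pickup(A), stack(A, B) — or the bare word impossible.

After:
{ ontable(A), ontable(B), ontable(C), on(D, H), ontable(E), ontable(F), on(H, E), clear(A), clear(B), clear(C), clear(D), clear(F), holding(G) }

pickup(G)

target: towers=[A; B; C; E/H/D; F] holding=G
         pickup(G) → towers=[A; B; C; E/H/D; F] holding=G  ← match
         pickup(A) → towers=[B; C; E/H/D; F; G] holding=A
         pickup(B) → towers=[A; C; E/H/D; F; G] holding=B
         pickup(F) → towers=[A; B; C; E/H/D; G] holding=F
     unstack(D, H) → towers=[A; B; C; E/H; F; G] holding=D
         pickup(C) → towers=[A; B; E/H/D; F; G] holding=C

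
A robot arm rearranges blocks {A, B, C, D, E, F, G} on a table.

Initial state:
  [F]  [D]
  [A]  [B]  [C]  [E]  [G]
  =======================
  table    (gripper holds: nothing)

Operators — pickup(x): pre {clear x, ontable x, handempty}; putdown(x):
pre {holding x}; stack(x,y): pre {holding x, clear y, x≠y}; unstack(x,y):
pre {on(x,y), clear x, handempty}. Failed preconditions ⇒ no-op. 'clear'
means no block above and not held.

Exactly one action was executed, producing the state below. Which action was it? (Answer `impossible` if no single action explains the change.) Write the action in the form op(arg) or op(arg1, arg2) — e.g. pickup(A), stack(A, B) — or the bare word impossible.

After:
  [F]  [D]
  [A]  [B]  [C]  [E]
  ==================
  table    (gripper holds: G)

pickup(G)

target: towers=[A/F; B/D; C; E] holding=G
     unstack(F, A) → towers=[A; B/D; C; E; G] holding=F
         pickup(G) → towers=[A/F; B/D; C; E] holding=G  ← match
     unstack(D, B) → towers=[A/F; B; C; E; G] holding=D
         pickup(E) → towers=[A/F; B/D; C; G] holding=E
         pickup(C) → towers=[A/F; B/D; E; G] holding=C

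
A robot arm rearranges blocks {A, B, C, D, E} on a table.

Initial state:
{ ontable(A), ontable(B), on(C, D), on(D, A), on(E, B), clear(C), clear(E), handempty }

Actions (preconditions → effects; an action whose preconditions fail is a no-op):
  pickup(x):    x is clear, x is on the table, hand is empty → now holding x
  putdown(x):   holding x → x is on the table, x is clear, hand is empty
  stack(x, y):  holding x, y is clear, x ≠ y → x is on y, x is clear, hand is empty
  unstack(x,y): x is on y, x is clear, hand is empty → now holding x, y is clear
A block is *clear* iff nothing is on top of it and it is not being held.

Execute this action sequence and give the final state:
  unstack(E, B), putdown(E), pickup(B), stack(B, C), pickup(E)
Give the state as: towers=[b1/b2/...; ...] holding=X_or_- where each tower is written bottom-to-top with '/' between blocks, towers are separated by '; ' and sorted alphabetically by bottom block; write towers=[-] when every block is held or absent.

towers=[A/D/C/B] holding=E

step 1 (unstack(E, B)): towers=[A/D/C; B] holding=E
step 2 (putdown(E)): towers=[A/D/C; B; E] holding=-
step 3 (pickup(B)): towers=[A/D/C; E] holding=B
step 4 (stack(B, C)): towers=[A/D/C/B; E] holding=-
step 5 (pickup(E)): towers=[A/D/C/B] holding=E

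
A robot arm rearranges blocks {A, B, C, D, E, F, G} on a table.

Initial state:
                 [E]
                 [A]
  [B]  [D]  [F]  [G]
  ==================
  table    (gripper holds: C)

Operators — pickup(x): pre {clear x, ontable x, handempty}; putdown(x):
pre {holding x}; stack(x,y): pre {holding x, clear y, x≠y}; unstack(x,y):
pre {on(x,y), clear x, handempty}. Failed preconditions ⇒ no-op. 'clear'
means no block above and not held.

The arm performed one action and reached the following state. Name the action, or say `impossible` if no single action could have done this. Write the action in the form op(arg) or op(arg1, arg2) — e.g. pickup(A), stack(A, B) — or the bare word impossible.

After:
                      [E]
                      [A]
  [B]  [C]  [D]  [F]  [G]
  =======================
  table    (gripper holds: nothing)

putdown(C)

target: towers=[B; C; D; F; G/A/E] holding=-
        putdown(C) → towers=[B; C; D; F; G/A/E] holding=-  ← match
       stack(C, B) → towers=[B/C; D; F; G/A/E] holding=-
       stack(C, F) → towers=[B; D; F/C; G/A/E] holding=-
       stack(C, D) → towers=[B; D/C; F; G/A/E] holding=-
       stack(C, E) → towers=[B; D; F; G/A/E/C] holding=-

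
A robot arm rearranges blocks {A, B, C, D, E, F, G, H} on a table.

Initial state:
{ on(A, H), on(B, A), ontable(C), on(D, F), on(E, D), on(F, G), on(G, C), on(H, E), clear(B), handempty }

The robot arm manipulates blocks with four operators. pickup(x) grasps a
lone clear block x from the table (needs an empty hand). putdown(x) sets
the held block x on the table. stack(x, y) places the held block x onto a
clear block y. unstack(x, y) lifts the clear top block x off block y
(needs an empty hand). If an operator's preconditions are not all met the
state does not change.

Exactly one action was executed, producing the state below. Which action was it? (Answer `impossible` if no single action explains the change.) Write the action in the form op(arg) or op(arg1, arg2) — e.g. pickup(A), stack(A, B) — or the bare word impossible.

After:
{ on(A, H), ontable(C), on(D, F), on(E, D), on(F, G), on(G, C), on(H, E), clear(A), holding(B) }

unstack(B, A)

target: towers=[C/G/F/D/E/H/A] holding=B
     unstack(B, A) → towers=[C/G/F/D/E/H/A] holding=B  ← match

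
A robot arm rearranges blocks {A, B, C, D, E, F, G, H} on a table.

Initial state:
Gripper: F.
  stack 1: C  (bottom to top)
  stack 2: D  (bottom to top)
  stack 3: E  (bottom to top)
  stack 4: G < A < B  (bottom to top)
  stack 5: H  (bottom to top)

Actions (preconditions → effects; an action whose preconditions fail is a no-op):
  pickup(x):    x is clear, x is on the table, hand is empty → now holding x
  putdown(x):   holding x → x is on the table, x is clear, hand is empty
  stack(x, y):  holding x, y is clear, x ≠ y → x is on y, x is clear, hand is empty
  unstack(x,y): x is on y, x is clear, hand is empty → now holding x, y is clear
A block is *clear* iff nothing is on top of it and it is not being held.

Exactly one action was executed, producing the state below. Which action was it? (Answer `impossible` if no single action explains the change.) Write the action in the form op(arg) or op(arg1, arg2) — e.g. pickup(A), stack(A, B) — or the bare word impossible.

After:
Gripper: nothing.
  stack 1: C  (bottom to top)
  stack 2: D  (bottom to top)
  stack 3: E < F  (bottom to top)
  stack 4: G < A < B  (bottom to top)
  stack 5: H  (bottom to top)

target: towers=[C; D; E/F; G/A/B; H] holding=-
        putdown(F) → towers=[C; D; E; F; G/A/B; H] holding=-
       stack(F, E) → towers=[C; D; E/F; G/A/B; H] holding=-  ← match
       stack(F, H) → towers=[C; D; E; G/A/B; H/F] holding=-
       stack(F, B) → towers=[C; D; E; G/A/B/F; H] holding=-
       stack(F, D) → towers=[C; D/F; E; G/A/B; H] holding=-
       stack(F, C) → towers=[C/F; D; E; G/A/B; H] holding=-

stack(F, E)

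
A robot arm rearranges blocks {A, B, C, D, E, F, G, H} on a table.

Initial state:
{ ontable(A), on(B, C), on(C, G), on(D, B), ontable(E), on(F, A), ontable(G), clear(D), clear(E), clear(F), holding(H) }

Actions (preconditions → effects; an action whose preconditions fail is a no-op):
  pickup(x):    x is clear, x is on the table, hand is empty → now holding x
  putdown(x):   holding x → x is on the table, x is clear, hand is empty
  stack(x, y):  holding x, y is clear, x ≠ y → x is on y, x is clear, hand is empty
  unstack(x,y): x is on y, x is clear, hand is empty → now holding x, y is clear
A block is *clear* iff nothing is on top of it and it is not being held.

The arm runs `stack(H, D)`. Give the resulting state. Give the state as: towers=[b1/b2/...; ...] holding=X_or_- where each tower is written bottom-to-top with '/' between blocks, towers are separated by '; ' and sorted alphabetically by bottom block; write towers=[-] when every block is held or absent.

before: towers=[A/F; E; G/C/B/D] holding=H
pre[stack(H, D)]: holding(H) ok, clear(D) ok, H≠D ok
all met → apply stack(H, D)
after:  towers=[A/F; E; G/C/B/D/H] holding=-

towers=[A/F; E; G/C/B/D/H] holding=-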